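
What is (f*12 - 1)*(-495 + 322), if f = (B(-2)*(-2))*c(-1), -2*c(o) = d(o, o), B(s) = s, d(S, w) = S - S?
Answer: 173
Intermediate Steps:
d(S, w) = 0
c(o) = 0 (c(o) = -½*0 = 0)
f = 0 (f = -2*(-2)*0 = 4*0 = 0)
(f*12 - 1)*(-495 + 322) = (0*12 - 1)*(-495 + 322) = (0 - 1)*(-173) = -1*(-173) = 173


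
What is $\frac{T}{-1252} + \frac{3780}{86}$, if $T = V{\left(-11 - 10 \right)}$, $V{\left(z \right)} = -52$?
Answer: $\frac{592129}{13459} \approx 43.995$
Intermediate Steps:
$T = -52$
$\frac{T}{-1252} + \frac{3780}{86} = - \frac{52}{-1252} + \frac{3780}{86} = \left(-52\right) \left(- \frac{1}{1252}\right) + 3780 \cdot \frac{1}{86} = \frac{13}{313} + \frac{1890}{43} = \frac{592129}{13459}$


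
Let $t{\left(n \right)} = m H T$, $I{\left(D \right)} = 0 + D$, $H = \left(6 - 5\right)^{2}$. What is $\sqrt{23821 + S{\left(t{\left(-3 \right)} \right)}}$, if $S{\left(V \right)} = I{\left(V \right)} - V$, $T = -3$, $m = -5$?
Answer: $\sqrt{23821} \approx 154.34$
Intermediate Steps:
$H = 1$ ($H = 1^{2} = 1$)
$I{\left(D \right)} = D$
$t{\left(n \right)} = 15$ ($t{\left(n \right)} = \left(-5\right) 1 \left(-3\right) = \left(-5\right) \left(-3\right) = 15$)
$S{\left(V \right)} = 0$ ($S{\left(V \right)} = V - V = 0$)
$\sqrt{23821 + S{\left(t{\left(-3 \right)} \right)}} = \sqrt{23821 + 0} = \sqrt{23821}$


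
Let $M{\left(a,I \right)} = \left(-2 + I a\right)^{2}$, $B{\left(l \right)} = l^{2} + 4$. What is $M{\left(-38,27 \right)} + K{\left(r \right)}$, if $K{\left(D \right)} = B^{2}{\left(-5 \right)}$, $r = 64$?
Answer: $1057625$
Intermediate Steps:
$B{\left(l \right)} = 4 + l^{2}$
$K{\left(D \right)} = 841$ ($K{\left(D \right)} = \left(4 + \left(-5\right)^{2}\right)^{2} = \left(4 + 25\right)^{2} = 29^{2} = 841$)
$M{\left(-38,27 \right)} + K{\left(r \right)} = \left(-2 + 27 \left(-38\right)\right)^{2} + 841 = \left(-2 - 1026\right)^{2} + 841 = \left(-1028\right)^{2} + 841 = 1056784 + 841 = 1057625$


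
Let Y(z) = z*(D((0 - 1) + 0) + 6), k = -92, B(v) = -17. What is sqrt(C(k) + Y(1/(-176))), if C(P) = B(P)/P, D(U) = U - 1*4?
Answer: 5*sqrt(7337)/1012 ≈ 0.42320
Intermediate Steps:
D(U) = -4 + U (D(U) = U - 4 = -4 + U)
C(P) = -17/P
Y(z) = z (Y(z) = z*((-4 + ((0 - 1) + 0)) + 6) = z*((-4 + (-1 + 0)) + 6) = z*((-4 - 1) + 6) = z*(-5 + 6) = z*1 = z)
sqrt(C(k) + Y(1/(-176))) = sqrt(-17/(-92) + 1/(-176)) = sqrt(-17*(-1/92) - 1/176) = sqrt(17/92 - 1/176) = sqrt(725/4048) = 5*sqrt(7337)/1012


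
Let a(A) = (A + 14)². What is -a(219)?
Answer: -54289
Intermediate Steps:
a(A) = (14 + A)²
-a(219) = -(14 + 219)² = -1*233² = -1*54289 = -54289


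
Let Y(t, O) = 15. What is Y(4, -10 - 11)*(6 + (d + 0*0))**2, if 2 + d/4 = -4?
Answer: 4860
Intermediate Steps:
d = -24 (d = -8 + 4*(-4) = -8 - 16 = -24)
Y(4, -10 - 11)*(6 + (d + 0*0))**2 = 15*(6 + (-24 + 0*0))**2 = 15*(6 + (-24 + 0))**2 = 15*(6 - 24)**2 = 15*(-18)**2 = 15*324 = 4860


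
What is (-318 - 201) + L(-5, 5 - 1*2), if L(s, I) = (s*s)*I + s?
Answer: -449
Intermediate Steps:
L(s, I) = s + I*s² (L(s, I) = s²*I + s = I*s² + s = s + I*s²)
(-318 - 201) + L(-5, 5 - 1*2) = (-318 - 201) - 5*(1 + (5 - 1*2)*(-5)) = -519 - 5*(1 + (5 - 2)*(-5)) = -519 - 5*(1 + 3*(-5)) = -519 - 5*(1 - 15) = -519 - 5*(-14) = -519 + 70 = -449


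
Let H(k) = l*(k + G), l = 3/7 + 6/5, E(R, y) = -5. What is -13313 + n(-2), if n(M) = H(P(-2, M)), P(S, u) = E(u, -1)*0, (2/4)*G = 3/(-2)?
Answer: -466126/35 ≈ -13318.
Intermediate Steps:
l = 57/35 (l = 3*(⅐) + 6*(⅕) = 3/7 + 6/5 = 57/35 ≈ 1.6286)
G = -3 (G = 2*(3/(-2)) = 2*(3*(-½)) = 2*(-3/2) = -3)
P(S, u) = 0 (P(S, u) = -5*0 = 0)
H(k) = -171/35 + 57*k/35 (H(k) = 57*(k - 3)/35 = 57*(-3 + k)/35 = -171/35 + 57*k/35)
n(M) = -171/35 (n(M) = -171/35 + (57/35)*0 = -171/35 + 0 = -171/35)
-13313 + n(-2) = -13313 - 171/35 = -466126/35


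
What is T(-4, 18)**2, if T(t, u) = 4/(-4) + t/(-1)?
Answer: 9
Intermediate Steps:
T(t, u) = -1 - t (T(t, u) = 4*(-1/4) + t*(-1) = -1 - t)
T(-4, 18)**2 = (-1 - 1*(-4))**2 = (-1 + 4)**2 = 3**2 = 9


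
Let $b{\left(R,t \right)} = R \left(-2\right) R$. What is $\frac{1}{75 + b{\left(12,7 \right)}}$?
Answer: $- \frac{1}{213} \approx -0.0046948$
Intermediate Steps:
$b{\left(R,t \right)} = - 2 R^{2}$ ($b{\left(R,t \right)} = - 2 R R = - 2 R^{2}$)
$\frac{1}{75 + b{\left(12,7 \right)}} = \frac{1}{75 - 2 \cdot 12^{2}} = \frac{1}{75 - 288} = \frac{1}{-213} = - \frac{1}{213}$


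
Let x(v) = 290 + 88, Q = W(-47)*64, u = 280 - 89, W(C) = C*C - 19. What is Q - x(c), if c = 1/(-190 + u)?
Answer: 139782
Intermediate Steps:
W(C) = -19 + C² (W(C) = C² - 19 = -19 + C²)
u = 191
Q = 140160 (Q = (-19 + (-47)²)*64 = (-19 + 2209)*64 = 2190*64 = 140160)
c = 1 (c = 1/(-190 + 191) = 1/1 = 1)
x(v) = 378
Q - x(c) = 140160 - 1*378 = 140160 - 378 = 139782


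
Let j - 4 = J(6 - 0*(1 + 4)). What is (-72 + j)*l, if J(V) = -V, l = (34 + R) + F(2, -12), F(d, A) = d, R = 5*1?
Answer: -3034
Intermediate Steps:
R = 5
l = 41 (l = (34 + 5) + 2 = 39 + 2 = 41)
j = -2 (j = 4 - (6 - 0*(1 + 4)) = 4 - (6 - 0*5) = 4 - (6 - 1*0) = 4 - (6 + 0) = 4 - 1*6 = 4 - 6 = -2)
(-72 + j)*l = (-72 - 2)*41 = -74*41 = -3034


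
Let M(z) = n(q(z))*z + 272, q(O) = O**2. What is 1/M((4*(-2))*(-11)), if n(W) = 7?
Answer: 1/888 ≈ 0.0011261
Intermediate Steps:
M(z) = 272 + 7*z (M(z) = 7*z + 272 = 272 + 7*z)
1/M((4*(-2))*(-11)) = 1/(272 + 7*((4*(-2))*(-11))) = 1/(272 + 7*(-8*(-11))) = 1/(272 + 7*88) = 1/(272 + 616) = 1/888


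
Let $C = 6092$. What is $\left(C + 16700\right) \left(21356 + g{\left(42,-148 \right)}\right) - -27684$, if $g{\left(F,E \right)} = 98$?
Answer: $489007252$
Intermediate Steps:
$\left(C + 16700\right) \left(21356 + g{\left(42,-148 \right)}\right) - -27684 = \left(6092 + 16700\right) \left(21356 + 98\right) - -27684 = 22792 \cdot 21454 + 27684 = 488979568 + 27684 = 489007252$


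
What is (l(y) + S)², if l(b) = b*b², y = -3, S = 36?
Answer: 81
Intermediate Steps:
l(b) = b³
(l(y) + S)² = ((-3)³ + 36)² = (-27 + 36)² = 9² = 81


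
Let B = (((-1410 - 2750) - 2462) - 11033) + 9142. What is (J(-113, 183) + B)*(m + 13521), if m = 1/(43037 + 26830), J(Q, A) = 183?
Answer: -1124159332520/9981 ≈ -1.1263e+8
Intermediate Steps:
B = -8513 (B = ((-4160 - 2462) - 11033) + 9142 = (-6622 - 11033) + 9142 = -17655 + 9142 = -8513)
m = 1/69867 ≈ 1.4313e-5
(J(-113, 183) + B)*(m + 13521) = (183 - 8513)*(1/69867 + 13521) = -8330*944671708/69867 = -1124159332520/9981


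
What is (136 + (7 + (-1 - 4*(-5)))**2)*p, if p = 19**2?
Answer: 293132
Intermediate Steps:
p = 361
(136 + (7 + (-1 - 4*(-5)))**2)*p = (136 + (7 + (-1 - 4*(-5)))**2)*361 = (136 + (7 + (-1 + 20))**2)*361 = (136 + (7 + 19)**2)*361 = (136 + 26**2)*361 = (136 + 676)*361 = 812*361 = 293132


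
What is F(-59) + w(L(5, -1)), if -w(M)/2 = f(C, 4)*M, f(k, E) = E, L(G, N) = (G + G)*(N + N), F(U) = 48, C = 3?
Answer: 208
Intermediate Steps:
L(G, N) = 4*G*N (L(G, N) = (2*G)*(2*N) = 4*G*N)
w(M) = -8*M
F(-59) + w(L(5, -1)) = 48 - 32*5*(-1) = 48 - 8*(-20) = 48 + 160 = 208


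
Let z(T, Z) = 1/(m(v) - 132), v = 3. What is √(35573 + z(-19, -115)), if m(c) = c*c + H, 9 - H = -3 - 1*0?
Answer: √438294822/111 ≈ 188.61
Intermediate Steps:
H = 12 (H = 9 - (-3 - 1*0) = 9 - (-3 + 0) = 9 - 1*(-3) = 9 + 3 = 12)
m(c) = 12 + c² (m(c) = c*c + 12 = c² + 12 = 12 + c²)
z(T, Z) = -1/111 (z(T, Z) = 1/((12 + 3²) - 132) = 1/((12 + 9) - 132) = 1/(21 - 132) = 1/(-111) = -1/111)
√(35573 + z(-19, -115)) = √(35573 - 1/111) = √(3948602/111) = √438294822/111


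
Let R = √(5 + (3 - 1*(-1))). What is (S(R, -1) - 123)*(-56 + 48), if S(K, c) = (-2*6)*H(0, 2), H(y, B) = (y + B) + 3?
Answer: 1464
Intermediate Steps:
H(y, B) = 3 + B + y (H(y, B) = (B + y) + 3 = 3 + B + y)
R = 3 (R = √(5 + (3 + 1)) = √(5 + 4) = √9 = 3)
S(K, c) = -60 (S(K, c) = (-2*6)*(3 + 2 + 0) = -12*5 = -60)
(S(R, -1) - 123)*(-56 + 48) = (-60 - 123)*(-56 + 48) = -183*(-8) = 1464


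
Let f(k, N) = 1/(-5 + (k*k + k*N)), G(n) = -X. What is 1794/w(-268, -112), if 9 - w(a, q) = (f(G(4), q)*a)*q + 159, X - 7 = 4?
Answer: -302289/29027 ≈ -10.414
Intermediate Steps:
X = 11 (X = 7 + 4 = 11)
G(n) = -11 (G(n) = -1*11 = -11)
f(k, N) = 1/(-5 + k**2 + N*k) (f(k, N) = 1/(-5 + (k**2 + N*k)) = 1/(-5 + k**2 + N*k))
w(a, q) = -150 - a*q/(116 - 11*q) (w(a, q) = 9 - ((a/(-5 + (-11)**2 + q*(-11)))*q + 159) = 9 - ((a/(-5 + 121 - 11*q))*q + 159) = 9 - ((a/(116 - 11*q))*q + 159) = 9 - (a*q/(116 - 11*q) + 159) = 9 - (159 + a*q/(116 - 11*q)) = 9 + (-159 - a*q/(116 - 11*q)) = -150 - a*q/(116 - 11*q))
1794/w(-268, -112) = 1794/(((17400 - 1650*(-112) - 268*(-112))/(-116 + 11*(-112)))) = 1794/(((17400 + 184800 + 30016)/(-116 - 1232))) = 1794/((232216/(-1348))) = 1794/((-1/1348*232216)) = 1794/(-58054/337) = 1794*(-337/58054) = -302289/29027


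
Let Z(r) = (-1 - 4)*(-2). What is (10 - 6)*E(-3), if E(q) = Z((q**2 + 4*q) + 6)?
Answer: 40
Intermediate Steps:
Z(r) = 10 (Z(r) = -5*(-2) = 10)
E(q) = 10
(10 - 6)*E(-3) = (10 - 6)*10 = 4*10 = 40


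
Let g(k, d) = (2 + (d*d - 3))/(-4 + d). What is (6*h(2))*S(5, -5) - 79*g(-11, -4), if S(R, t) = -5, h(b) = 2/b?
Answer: 945/8 ≈ 118.13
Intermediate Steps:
g(k, d) = (-1 + d²)/(-4 + d) (g(k, d) = (2 + (d² - 3))/(-4 + d) = (2 + (-3 + d²))/(-4 + d) = (-1 + d²)/(-4 + d))
(6*h(2))*S(5, -5) - 79*g(-11, -4) = (6*(2/2))*(-5) - 79*(-1 + (-4)²)/(-4 - 4) = (6*(2*(½)))*(-5) - 79*(-1 + 16)/(-8) = (6*1)*(-5) - (-79)*15/8 = 6*(-5) - 79*(-15/8) = -30 + 1185/8 = 945/8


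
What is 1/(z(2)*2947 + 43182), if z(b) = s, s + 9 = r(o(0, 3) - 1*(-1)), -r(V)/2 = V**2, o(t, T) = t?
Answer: 1/10765 ≈ 9.2894e-5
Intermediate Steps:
r(V) = -2*V**2
s = -11 (s = -9 - 2*(0 - 1*(-1))**2 = -9 - 2*(0 + 1)**2 = -9 - 2*1**2 = -9 - 2*1 = -9 - 2 = -11)
z(b) = -11
1/(z(2)*2947 + 43182) = 1/(-11*2947 + 43182) = 1/(-32417 + 43182) = 1/10765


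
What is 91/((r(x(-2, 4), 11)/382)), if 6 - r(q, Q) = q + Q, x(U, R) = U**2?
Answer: -34762/9 ≈ -3862.4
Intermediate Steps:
r(q, Q) = 6 - Q - q (r(q, Q) = 6 - (q + Q) = 6 - (Q + q) = 6 + (-Q - q) = 6 - Q - q)
91/((r(x(-2, 4), 11)/382)) = 91/(((6 - 1*11 - 1*(-2)**2)/382)) = 91/(((6 - 11 - 1*4)*(1/382))) = 91/(((6 - 11 - 4)*(1/382))) = 91/((-9*1/382)) = 91/(-9/382) = 91*(-382/9) = -34762/9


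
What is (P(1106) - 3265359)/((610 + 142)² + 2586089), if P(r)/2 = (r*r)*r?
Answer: 2702532673/3151593 ≈ 857.51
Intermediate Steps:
P(r) = 2*r³ (P(r) = 2*((r*r)*r) = 2*(r²*r) = 2*r³)
(P(1106) - 3265359)/((610 + 142)² + 2586089) = (2*1106³ - 3265359)/((610 + 142)² + 2586089) = (2*1352899016 - 3265359)/(752² + 2586089) = (2705798032 - 3265359)/(565504 + 2586089) = 2702532673/3151593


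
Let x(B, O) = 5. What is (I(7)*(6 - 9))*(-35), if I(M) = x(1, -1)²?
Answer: 2625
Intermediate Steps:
I(M) = 25 (I(M) = 5² = 25)
(I(7)*(6 - 9))*(-35) = (25*(6 - 9))*(-35) = (25*(-3))*(-35) = -75*(-35) = 2625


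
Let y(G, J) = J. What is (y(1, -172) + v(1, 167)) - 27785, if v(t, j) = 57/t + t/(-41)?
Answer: -1143901/41 ≈ -27900.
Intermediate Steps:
v(t, j) = 57/t - t/41 (v(t, j) = 57/t + t*(-1/41) = 57/t - t/41)
(y(1, -172) + v(1, 167)) - 27785 = (-172 + (57/1 - 1/41*1)) - 27785 = (-172 + (57*1 - 1/41)) - 27785 = (-172 + (57 - 1/41)) - 27785 = (-172 + 2336/41) - 27785 = -4716/41 - 27785 = -1143901/41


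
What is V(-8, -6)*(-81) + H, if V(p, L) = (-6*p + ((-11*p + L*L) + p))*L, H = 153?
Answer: 79857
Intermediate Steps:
V(p, L) = L*(L² - 16*p) (V(p, L) = (-6*p + ((-11*p + L²) + p))*L = (-6*p + ((L² - 11*p) + p))*L = (-6*p + (L² - 10*p))*L = (L² - 16*p)*L = L*(L² - 16*p))
V(-8, -6)*(-81) + H = -6*((-6)² - 16*(-8))*(-81) + 153 = -6*(36 + 128)*(-81) + 153 = -6*164*(-81) + 153 = -984*(-81) + 153 = 79704 + 153 = 79857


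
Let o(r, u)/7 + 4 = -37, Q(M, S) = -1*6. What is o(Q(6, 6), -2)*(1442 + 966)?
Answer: -691096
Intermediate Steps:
Q(M, S) = -6
o(r, u) = -287 (o(r, u) = -28 + 7*(-37) = -28 - 259 = -287)
o(Q(6, 6), -2)*(1442 + 966) = -287*(1442 + 966) = -287*2408 = -691096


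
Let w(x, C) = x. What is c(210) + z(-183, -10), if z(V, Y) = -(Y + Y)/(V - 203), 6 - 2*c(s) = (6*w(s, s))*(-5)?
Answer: 608519/193 ≈ 3152.9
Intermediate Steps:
c(s) = 3 + 15*s (c(s) = 3 - 6*s*(-5)/2 = 3 - (-15)*s = 3 + 15*s)
z(V, Y) = -2*Y/(-203 + V)
c(210) + z(-183, -10) = (3 + 15*210) - 2*(-10)/(-203 - 183) = (3 + 3150) - 2*(-10)/(-386) = 3153 - 2*(-10)*(-1/386) = 3153 - 10/193 = 608519/193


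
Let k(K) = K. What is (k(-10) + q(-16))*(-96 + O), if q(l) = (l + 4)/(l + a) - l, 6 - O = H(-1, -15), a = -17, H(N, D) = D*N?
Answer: -7350/11 ≈ -668.18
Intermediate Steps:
O = -9 (O = 6 - (-15)*(-1) = 6 - 1*15 = 6 - 15 = -9)
q(l) = -l + (4 + l)/(-17 + l) (q(l) = (l + 4)/(l - 17) - l = (4 + l)/(-17 + l) - l = -l + (4 + l)/(-17 + l))
(k(-10) + q(-16))*(-96 + O) = (-10 + (4 - 1*(-16)² + 18*(-16))/(-17 - 16))*(-96 - 9) = (-10 + (4 - 1*256 - 288)/(-33))*(-105) = (-10 - (4 - 256 - 288)/33)*(-105) = (-10 - 1/33*(-540))*(-105) = (-10 + 180/11)*(-105) = (70/11)*(-105) = -7350/11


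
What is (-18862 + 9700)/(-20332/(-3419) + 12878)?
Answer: -1204803/1694239 ≈ -0.71112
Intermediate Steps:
(-18862 + 9700)/(-20332/(-3419) + 12878) = -9162/(-20332*(-1/3419) + 12878) = -9162/(1564/263 + 12878) = -9162/3388478/263 = -9162*263/3388478 = -1204803/1694239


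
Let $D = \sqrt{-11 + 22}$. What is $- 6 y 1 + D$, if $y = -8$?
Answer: $48 + \sqrt{11} \approx 51.317$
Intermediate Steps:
$D = \sqrt{11} \approx 3.3166$
$- 6 y 1 + D = - 6 \left(\left(-8\right) 1\right) + \sqrt{11} = \left(-6\right) \left(-8\right) + \sqrt{11} = 48 + \sqrt{11}$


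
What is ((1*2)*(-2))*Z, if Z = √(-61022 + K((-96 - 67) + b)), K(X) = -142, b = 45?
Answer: -24*I*√1699 ≈ -989.25*I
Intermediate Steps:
Z = 6*I*√1699 (Z = √(-61022 - 142) = √(-61164) = 6*I*√1699 ≈ 247.31*I)
((1*2)*(-2))*Z = ((1*2)*(-2))*(6*I*√1699) = (2*(-2))*(6*I*√1699) = -24*I*√1699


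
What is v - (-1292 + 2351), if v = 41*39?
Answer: 540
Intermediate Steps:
v = 1599
v - (-1292 + 2351) = 1599 - (-1292 + 2351) = 1599 - 1*1059 = 1599 - 1059 = 540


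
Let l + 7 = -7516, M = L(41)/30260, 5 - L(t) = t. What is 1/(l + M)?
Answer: -7565/56911504 ≈ -0.00013293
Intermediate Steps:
L(t) = 5 - t
M = -9/7565 (M = (5 - 1*41)/30260 = (5 - 41)*(1/30260) = -36*1/30260 = -9/7565 ≈ -0.0011897)
l = -7523 (l = -7 - 7516 = -7523)
1/(l + M) = 1/(-7523 - 9/7565) = 1/(-56911504/7565) = -7565/56911504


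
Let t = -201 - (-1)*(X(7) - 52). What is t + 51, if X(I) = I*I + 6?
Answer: -147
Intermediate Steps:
X(I) = 6 + I**2 (X(I) = I**2 + 6 = 6 + I**2)
t = -198 (t = -201 - (-1)*((6 + 7**2) - 52) = -201 - (-1)*((6 + 49) - 52) = -201 - (-1)*(55 - 52) = -201 - (-1)*3 = -201 - 1*(-3) = -201 + 3 = -198)
t + 51 = -198 + 51 = -147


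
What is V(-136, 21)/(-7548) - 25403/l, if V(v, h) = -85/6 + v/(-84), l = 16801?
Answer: -473194313/313305048 ≈ -1.5103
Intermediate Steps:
V(v, h) = -85/6 - v/84 (V(v, h) = -85*⅙ + v*(-1/84) = -85/6 - v/84)
V(-136, 21)/(-7548) - 25403/l = (-85/6 - 1/84*(-136))/(-7548) - 25403/16801 = (-85/6 + 34/21)*(-1/7548) - 25403*1/16801 = -527/42*(-1/7548) - 25403/16801 = 31/18648 - 25403/16801 = -473194313/313305048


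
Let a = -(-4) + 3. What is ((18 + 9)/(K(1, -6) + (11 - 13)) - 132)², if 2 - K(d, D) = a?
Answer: 904401/49 ≈ 18457.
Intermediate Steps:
a = 7 (a = -4*(-1) + 3 = 4 + 3 = 7)
K(d, D) = -5 (K(d, D) = 2 - 1*7 = 2 - 7 = -5)
((18 + 9)/(K(1, -6) + (11 - 13)) - 132)² = ((18 + 9)/(-5 + (11 - 13)) - 132)² = (27/(-5 - 2) - 132)² = (27/(-7) - 132)² = (27*(-⅐) - 132)² = (-27/7 - 132)² = (-951/7)² = 904401/49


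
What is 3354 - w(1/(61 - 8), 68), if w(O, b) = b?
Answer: 3286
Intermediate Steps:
3354 - w(1/(61 - 8), 68) = 3354 - 1*68 = 3354 - 68 = 3286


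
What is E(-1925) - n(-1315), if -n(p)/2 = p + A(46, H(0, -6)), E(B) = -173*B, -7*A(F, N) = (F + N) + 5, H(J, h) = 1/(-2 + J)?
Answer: 2312664/7 ≈ 3.3038e+5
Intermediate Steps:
A(F, N) = -5/7 - F/7 - N/7 (A(F, N) = -((F + N) + 5)/7 = -(5 + F + N)/7 = -5/7 - F/7 - N/7)
n(p) = 101/7 - 2*p (n(p) = -2*(p + (-5/7 - ⅐*46 - 1/(7*(-2 + 0)))) = -2*(p + (-5/7 - 46/7 - ⅐/(-2))) = -2*(p + (-5/7 - 46/7 - ⅐*(-½))) = -2*(p + (-5/7 - 46/7 + 1/14)) = -2*(p - 101/14) = -2*(-101/14 + p) = 101/7 - 2*p)
E(-1925) - n(-1315) = -173*(-1925) - (101/7 - 2*(-1315)) = 333025 - (101/7 + 2630) = 333025 - 1*18511/7 = 333025 - 18511/7 = 2312664/7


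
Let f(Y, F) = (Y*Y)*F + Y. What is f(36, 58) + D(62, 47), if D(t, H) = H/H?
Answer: 75205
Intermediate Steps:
D(t, H) = 1
f(Y, F) = Y + F*Y² (f(Y, F) = Y²*F + Y = F*Y² + Y = Y + F*Y²)
f(36, 58) + D(62, 47) = 36*(1 + 58*36) + 1 = 36*(1 + 2088) + 1 = 36*2089 + 1 = 75204 + 1 = 75205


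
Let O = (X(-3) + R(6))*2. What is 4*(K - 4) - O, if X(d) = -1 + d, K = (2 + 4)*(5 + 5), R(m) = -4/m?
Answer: 700/3 ≈ 233.33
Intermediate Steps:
K = 60 (K = 6*10 = 60)
O = -28/3 (O = ((-1 - 3) - 4/6)*2 = (-4 - 4*⅙)*2 = (-4 - ⅔)*2 = -14/3*2 = -28/3 ≈ -9.3333)
4*(K - 4) - O = 4*(60 - 4) - 1*(-28/3) = 4*56 + 28/3 = 224 + 28/3 = 700/3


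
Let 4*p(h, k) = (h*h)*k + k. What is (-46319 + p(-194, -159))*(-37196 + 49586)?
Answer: -38220418005/2 ≈ -1.9110e+10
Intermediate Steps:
p(h, k) = k/4 + k*h²/4 (p(h, k) = ((h*h)*k + k)/4 = (h²*k + k)/4 = (k*h² + k)/4 = (k + k*h²)/4 = k/4 + k*h²/4)
(-46319 + p(-194, -159))*(-37196 + 49586) = (-46319 + (¼)*(-159)*(1 + (-194)²))*(-37196 + 49586) = (-46319 + (¼)*(-159)*(1 + 37636))*12390 = (-46319 + (¼)*(-159)*37637)*12390 = (-46319 - 5984283/4)*12390 = -6169559/4*12390 = -38220418005/2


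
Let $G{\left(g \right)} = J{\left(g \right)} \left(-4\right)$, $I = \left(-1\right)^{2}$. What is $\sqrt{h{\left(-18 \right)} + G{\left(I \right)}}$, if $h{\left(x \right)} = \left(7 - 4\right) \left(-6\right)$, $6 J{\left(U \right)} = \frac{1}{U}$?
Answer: $\frac{2 i \sqrt{42}}{3} \approx 4.3205 i$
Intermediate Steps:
$J{\left(U \right)} = \frac{1}{6 U}$
$I = 1$
$h{\left(x \right)} = -18$ ($h{\left(x \right)} = 3 \left(-6\right) = -18$)
$G{\left(g \right)} = - \frac{2}{3 g}$ ($G{\left(g \right)} = \frac{1}{6 g} \left(-4\right) = - \frac{2}{3 g}$)
$\sqrt{h{\left(-18 \right)} + G{\left(I \right)}} = \sqrt{-18 - \frac{2}{3 \cdot 1}} = \sqrt{-18 - \frac{2}{3}} = \sqrt{- \frac{56}{3}} = \frac{2 i \sqrt{42}}{3}$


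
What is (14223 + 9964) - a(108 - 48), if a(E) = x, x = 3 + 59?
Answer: 24125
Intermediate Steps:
x = 62
a(E) = 62
(14223 + 9964) - a(108 - 48) = (14223 + 9964) - 1*62 = 24187 - 62 = 24125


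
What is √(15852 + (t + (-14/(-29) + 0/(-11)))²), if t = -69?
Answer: √17279701/29 ≈ 143.34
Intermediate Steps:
√(15852 + (t + (-14/(-29) + 0/(-11)))²) = √(15852 + (-69 + (-14/(-29) + 0/(-11)))²) = √(15852 + (-69 + (-14*(-1/29) + 0*(-1/11)))²) = √(15852 + (-69 + (14/29 + 0))²) = √(15852 + (-69 + 14/29)²) = √(15852 + (-1987/29)²) = √(15852 + 3948169/841) = √(17279701/841) = √17279701/29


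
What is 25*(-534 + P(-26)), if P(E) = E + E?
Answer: -14650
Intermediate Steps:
P(E) = 2*E
25*(-534 + P(-26)) = 25*(-534 + 2*(-26)) = 25*(-534 - 52) = 25*(-586) = -14650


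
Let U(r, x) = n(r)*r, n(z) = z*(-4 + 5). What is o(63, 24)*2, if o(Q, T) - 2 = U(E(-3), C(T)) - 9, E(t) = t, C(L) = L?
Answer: 4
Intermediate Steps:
n(z) = z (n(z) = z*1 = z)
U(r, x) = r² (U(r, x) = r*r = r²)
o(Q, T) = 2 (o(Q, T) = 2 + ((-3)² - 9) = 2 + (9 - 9) = 2 + 0 = 2)
o(63, 24)*2 = 2*2 = 4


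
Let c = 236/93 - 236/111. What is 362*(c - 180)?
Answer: -74567656/1147 ≈ -65011.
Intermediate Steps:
c = 472/1147 (c = 236*(1/93) - 236*1/111 = 236/93 - 236/111 = 472/1147 ≈ 0.41151)
362*(c - 180) = 362*(472/1147 - 180) = 362*(-205988/1147) = -74567656/1147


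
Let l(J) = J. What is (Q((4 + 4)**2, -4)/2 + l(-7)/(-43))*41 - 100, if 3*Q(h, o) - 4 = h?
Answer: 47903/129 ≈ 371.34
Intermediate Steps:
Q(h, o) = 4/3 + h/3
(Q((4 + 4)**2, -4)/2 + l(-7)/(-43))*41 - 100 = ((4/3 + (4 + 4)**2/3)/2 - 7/(-43))*41 - 100 = ((4/3 + (1/3)*8**2)*(1/2) - 7*(-1/43))*41 - 100 = ((4/3 + (1/3)*64)*(1/2) + 7/43)*41 - 100 = ((4/3 + 64/3)*(1/2) + 7/43)*41 - 100 = ((68/3)*(1/2) + 7/43)*41 - 100 = (34/3 + 7/43)*41 - 100 = (1483/129)*41 - 100 = 60803/129 - 100 = 47903/129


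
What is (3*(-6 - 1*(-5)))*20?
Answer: -60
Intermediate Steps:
(3*(-6 - 1*(-5)))*20 = (3*(-6 + 5))*20 = (3*(-1))*20 = -3*20 = -60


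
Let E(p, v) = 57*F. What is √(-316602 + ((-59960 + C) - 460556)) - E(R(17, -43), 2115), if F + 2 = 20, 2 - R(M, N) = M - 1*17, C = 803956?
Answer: -1026 + I*√33162 ≈ -1026.0 + 182.1*I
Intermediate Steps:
R(M, N) = 19 - M (R(M, N) = 2 - (M - 1*17) = 2 - (M - 17) = 2 - (-17 + M) = 2 + (17 - M) = 19 - M)
F = 18 (F = -2 + 20 = 18)
E(p, v) = 1026 (E(p, v) = 57*18 = 1026)
√(-316602 + ((-59960 + C) - 460556)) - E(R(17, -43), 2115) = √(-316602 + ((-59960 + 803956) - 460556)) - 1*1026 = √(-316602 + (743996 - 460556)) - 1026 = √(-316602 + 283440) - 1026 = √(-33162) - 1026 = I*√33162 - 1026 = -1026 + I*√33162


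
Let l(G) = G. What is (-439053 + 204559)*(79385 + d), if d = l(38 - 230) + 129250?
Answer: -48878632842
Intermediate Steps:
d = 129058 (d = (38 - 230) + 129250 = -192 + 129250 = 129058)
(-439053 + 204559)*(79385 + d) = (-439053 + 204559)*(79385 + 129058) = -234494*208443 = -48878632842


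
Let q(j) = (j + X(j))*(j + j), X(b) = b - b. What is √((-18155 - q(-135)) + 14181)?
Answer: 2*I*√10106 ≈ 201.06*I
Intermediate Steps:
X(b) = 0
q(j) = 2*j² (q(j) = (j + 0)*(j + j) = j*(2*j) = 2*j²)
√((-18155 - q(-135)) + 14181) = √((-18155 - 2*(-135)²) + 14181) = √((-18155 - 2*18225) + 14181) = √((-18155 - 1*36450) + 14181) = √((-18155 - 36450) + 14181) = √(-54605 + 14181) = √(-40424) = 2*I*√10106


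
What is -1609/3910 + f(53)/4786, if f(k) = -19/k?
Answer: -102052503/247950695 ≈ -0.41158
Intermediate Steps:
-1609/3910 + f(53)/4786 = -1609/3910 - 19/53/4786 = -1609*1/3910 - 19*1/53*(1/4786) = -1609/3910 - 19/53*1/4786 = -1609/3910 - 19/253658 = -102052503/247950695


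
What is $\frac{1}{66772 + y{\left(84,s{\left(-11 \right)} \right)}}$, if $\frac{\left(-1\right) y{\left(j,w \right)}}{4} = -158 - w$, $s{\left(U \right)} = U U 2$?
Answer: $\frac{1}{68372} \approx 1.4626 \cdot 10^{-5}$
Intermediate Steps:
$s{\left(U \right)} = 2 U^{2}$ ($s{\left(U \right)} = U^{2} \cdot 2 = 2 U^{2}$)
$y{\left(j,w \right)} = 632 + 4 w$ ($y{\left(j,w \right)} = - 4 \left(-158 - w\right) = 632 + 4 w$)
$\frac{1}{66772 + y{\left(84,s{\left(-11 \right)} \right)}} = \frac{1}{66772 + \left(632 + 4 \cdot 2 \left(-11\right)^{2}\right)} = \frac{1}{66772 + \left(632 + 4 \cdot 2 \cdot 121\right)} = \frac{1}{66772 + \left(632 + 4 \cdot 242\right)} = \frac{1}{66772 + \left(632 + 968\right)} = \frac{1}{66772 + 1600} = \frac{1}{68372}$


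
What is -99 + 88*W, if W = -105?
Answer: -9339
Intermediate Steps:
-99 + 88*W = -99 + 88*(-105) = -99 - 9240 = -9339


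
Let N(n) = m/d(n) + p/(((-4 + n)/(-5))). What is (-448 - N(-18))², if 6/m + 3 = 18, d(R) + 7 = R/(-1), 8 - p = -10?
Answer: 618367689/3025 ≈ 2.0442e+5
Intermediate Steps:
p = 18 (p = 8 - 1*(-10) = 8 + 10 = 18)
d(R) = -7 - R (d(R) = -7 + R/(-1) = -7 + R*(-1) = -7 - R)
m = ⅖ (m = 6/(-3 + 18) = 6/15 = 6*(1/15) = ⅖ ≈ 0.40000)
N(n) = 18/(⅘ - n/5) + 2/(5*(-7 - n)) (N(n) = 2/(5*(-7 - n)) + 18/(((-4 + n)/(-5))) = 2/(5*(-7 - n)) + 18/((-(-4 + n)/5)) = 2/(5*(-7 - n)) + 18/(⅘ - n/5) = 18/(⅘ - n/5) + 2/(5*(-7 - n)))
(-448 - N(-18))² = (-448 - 2*(-1571 - 226*(-18))/(5*(-4 - 18)*(7 - 18)))² = (-448 - 2*(-1571 + 4068)/(5*(-22)*(-11)))² = (-448 - 2*(-1)*(-1)*2497/(5*22*11))² = (-448 - 1*227/55)² = (-448 - 227/55)² = (-24867/55)² = 618367689/3025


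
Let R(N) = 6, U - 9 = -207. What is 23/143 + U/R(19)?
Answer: -4696/143 ≈ -32.839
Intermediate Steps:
U = -198 (U = 9 - 207 = -198)
23/143 + U/R(19) = 23/143 - 198/6 = 23*(1/143) - 198*⅙ = 23/143 - 33 = -4696/143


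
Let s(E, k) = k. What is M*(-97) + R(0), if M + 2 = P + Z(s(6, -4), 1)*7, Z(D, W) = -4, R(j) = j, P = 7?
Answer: 2231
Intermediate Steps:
M = -23 (M = -2 + (7 - 4*7) = -2 + (7 - 28) = -2 - 21 = -23)
M*(-97) + R(0) = -23*(-97) + 0 = 2231 + 0 = 2231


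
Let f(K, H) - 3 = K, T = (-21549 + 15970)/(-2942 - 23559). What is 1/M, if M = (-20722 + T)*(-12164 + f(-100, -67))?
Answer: 26501/6733105381323 ≈ 3.9359e-9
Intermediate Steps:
T = 5579/26501 (T = -5579/(-26501) = -5579*(-1/26501) = 5579/26501 ≈ 0.21052)
f(K, H) = 3 + K
M = 6733105381323/26501 (M = (-20722 + 5579/26501)*(-12164 + (3 - 100)) = -549148143*(-12164 - 97)/26501 = -549148143/26501*(-12261) = 6733105381323/26501 ≈ 2.5407e+8)
1/M = 1/(6733105381323/26501) = 26501/6733105381323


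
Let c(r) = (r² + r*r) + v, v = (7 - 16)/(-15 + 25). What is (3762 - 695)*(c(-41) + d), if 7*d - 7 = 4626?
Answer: 863688669/70 ≈ 1.2338e+7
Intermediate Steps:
v = -9/10 ≈ -0.90000
d = 4633/7 (d = 1 + (⅐)*4626 = 1 + 4626/7 = 4633/7 ≈ 661.86)
c(r) = -9/10 + 2*r² (c(r) = (r² + r*r) - 9/10 = (r² + r²) - 9/10 = 2*r² - 9/10 = -9/10 + 2*r²)
(3762 - 695)*(c(-41) + d) = (3762 - 695)*((-9/10 + 2*(-41)²) + 4633/7) = 3067*((-9/10 + 2*1681) + 4633/7) = 3067*((-9/10 + 3362) + 4633/7) = 3067*(33611/10 + 4633/7) = 3067*(281607/70) = 863688669/70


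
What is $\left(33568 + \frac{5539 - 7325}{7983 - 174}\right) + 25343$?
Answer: $\frac{24212327}{411} \approx 58911.0$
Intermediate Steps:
$\left(33568 + \frac{5539 - 7325}{7983 - 174}\right) + 25343 = \left(33568 - \frac{1786}{7809}\right) + 25343 = \left(33568 - \frac{94}{411}\right) + 25343 = \frac{13796354}{411} + 25343 = \frac{24212327}{411}$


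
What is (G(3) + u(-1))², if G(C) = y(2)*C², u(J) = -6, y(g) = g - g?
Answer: 36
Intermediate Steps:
y(g) = 0
G(C) = 0 (G(C) = 0*C² = 0)
(G(3) + u(-1))² = (0 - 6)² = (-6)² = 36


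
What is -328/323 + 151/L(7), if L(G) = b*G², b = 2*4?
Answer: -79803/126616 ≈ -0.63028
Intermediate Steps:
b = 8
L(G) = 8*G²
-328/323 + 151/L(7) = -328/323 + 151/((8*7²)) = -328*1/323 + 151/((8*49)) = -328/323 + 151/392 = -79803/126616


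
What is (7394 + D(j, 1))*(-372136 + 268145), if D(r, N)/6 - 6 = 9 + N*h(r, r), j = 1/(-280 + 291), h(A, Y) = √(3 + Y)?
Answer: -778268644 - 623946*√374/11 ≈ -7.7937e+8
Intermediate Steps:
j = 1/11 ≈ 0.090909
D(r, N) = 90 + 6*N*√(3 + r) (D(r, N) = 36 + 6*(9 + N*√(3 + r)) = 36 + (54 + 6*N*√(3 + r)) = 90 + 6*N*√(3 + r))
(7394 + D(j, 1))*(-372136 + 268145) = (7394 + (90 + 6*1*√(3 + 1/11)))*(-372136 + 268145) = (7394 + (90 + 6*1*√(34/11)))*(-103991) = (7394 + (90 + 6*1*(√374/11)))*(-103991) = (7394 + (90 + 6*√374/11))*(-103991) = (7484 + 6*√374/11)*(-103991) = -778268644 - 623946*√374/11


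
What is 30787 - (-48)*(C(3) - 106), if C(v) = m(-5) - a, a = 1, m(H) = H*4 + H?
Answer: 24451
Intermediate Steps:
m(H) = 5*H (m(H) = 4*H + H = 5*H)
C(v) = -26 (C(v) = 5*(-5) - 1*1 = -25 - 1 = -26)
30787 - (-48)*(C(3) - 106) = 30787 - (-48)*(-26 - 106) = 30787 - (-48)*(-132) = 30787 - 1*6336 = 30787 - 6336 = 24451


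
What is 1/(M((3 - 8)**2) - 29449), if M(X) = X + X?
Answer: -1/29399 ≈ -3.4015e-5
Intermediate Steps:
M(X) = 2*X
1/(M((3 - 8)**2) - 29449) = 1/(2*(3 - 8)**2 - 29449) = 1/(2*(-5)**2 - 29449) = 1/(2*25 - 29449) = 1/(50 - 29449) = 1/(-29399) = -1/29399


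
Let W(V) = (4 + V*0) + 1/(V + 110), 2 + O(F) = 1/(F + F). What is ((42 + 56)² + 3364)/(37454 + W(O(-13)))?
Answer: 4550147/13143079 ≈ 0.34620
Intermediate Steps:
O(F) = -2 + 1/(2*F) (O(F) = -2 + 1/(F + F) = -2 + 1/(2*F))
W(V) = 4 + 1/(110 + V) (W(V) = (4 + 0) + 1/(110 + V) = 4 + 1/(110 + V))
((42 + 56)² + 3364)/(37454 + W(O(-13))) = ((42 + 56)² + 3364)/(37454 + (441 + 4*(-2 + (½)/(-13)))/(110 + (-2 + (½)/(-13)))) = (98² + 3364)/(37454 + (441 + 4*(-2 + (½)*(-1/13)))/(110 + (-2 + (½)*(-1/13)))) = (9604 + 3364)/(37454 + (441 + 4*(-2 - 1/26))/(110 + (-2 - 1/26))) = 12968/(37454 + (441 + 4*(-53/26))/(110 - 53/26)) = 12968/(37454 + (441 - 106/13)/(2807/26)) = 12968/(37454 + (26/2807)*(5627/13)) = 12968/(37454 + 11254/2807) = 12968/(105144632/2807) = 12968*(2807/105144632) = 4550147/13143079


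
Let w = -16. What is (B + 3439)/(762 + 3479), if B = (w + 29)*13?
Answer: 3608/4241 ≈ 0.85074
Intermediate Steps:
B = 169 (B = (-16 + 29)*13 = 13*13 = 169)
(B + 3439)/(762 + 3479) = (169 + 3439)/(762 + 3479) = 3608/4241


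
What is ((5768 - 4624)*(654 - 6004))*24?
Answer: -146889600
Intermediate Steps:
((5768 - 4624)*(654 - 6004))*24 = (1144*(-5350))*24 = -6120400*24 = -146889600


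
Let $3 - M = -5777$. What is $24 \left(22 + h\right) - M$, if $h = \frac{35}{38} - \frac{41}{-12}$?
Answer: $- \frac{97810}{19} \approx -5147.9$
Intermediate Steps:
$M = 5780$ ($M = 3 - -5777 = 3 + 5777 = 5780$)
$h = \frac{989}{228}$ ($h = 35 \cdot \frac{1}{38} - - \frac{41}{12} = \frac{35}{38} + \frac{41}{12} = \frac{989}{228} \approx 4.3377$)
$24 \left(22 + h\right) - M = 24 \left(22 + \frac{989}{228}\right) - 5780 = 24 \cdot \frac{6005}{228} - 5780 = \frac{12010}{19} - 5780 = - \frac{97810}{19}$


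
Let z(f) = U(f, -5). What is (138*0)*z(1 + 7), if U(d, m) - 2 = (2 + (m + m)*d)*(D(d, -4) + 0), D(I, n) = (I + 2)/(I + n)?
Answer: 0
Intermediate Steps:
D(I, n) = (2 + I)/(I + n)
U(d, m) = 2 + (2 + d)*(2 + 2*d*m)/(-4 + d) (U(d, m) = 2 + (2 + (m + m)*d)*((2 + d)/(d - 4) + 0) = 2 + (2 + (2*m)*d)*((2 + d)/(-4 + d) + 0) = 2 + (2 + 2*d*m)*((2 + d)/(-4 + d)) = 2 + (2 + d)*(2 + 2*d*m)/(-4 + d))
z(f) = 2*(-2 + 2*f - 5*f*(2 + f))/(-4 + f) (z(f) = 2*(-2 + 2*f + f*(-5)*(2 + f))/(-4 + f) = 2*(-2 + 2*f - 5*f*(2 + f))/(-4 + f))
(138*0)*z(1 + 7) = (138*0)*(2*(-2 + 2*(1 + 7) - 5*(1 + 7)*(2 + (1 + 7)))/(-4 + (1 + 7))) = 0*(2*(-2 + 2*8 - 5*8*(2 + 8))/(-4 + 8)) = 0*(2*(-2 + 16 - 5*8*10)/4) = 0*(2*(¼)*(-2 + 16 - 400)) = 0*(2*(¼)*(-386)) = 0*(-193) = 0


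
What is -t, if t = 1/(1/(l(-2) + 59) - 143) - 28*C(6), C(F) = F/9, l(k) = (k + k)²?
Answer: 600769/32172 ≈ 18.674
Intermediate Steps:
l(k) = 4*k² (l(k) = (2*k)² = 4*k²)
C(F) = F/9 (C(F) = F*(⅑) = F/9)
t = -600769/32172 (t = 1/(1/(4*(-2)² + 59) - 143) - 28*6/9 = 1/(1/(4*4 + 59) - 143) - 28*⅔ = 1/(1/(16 + 59) - 143) - 56/3 = 1/(1/75 - 143) - 56/3 = 1/(-10724/75) - 56/3 = -75/10724 - 56/3 = -600769/32172 ≈ -18.674)
-t = -1*(-600769/32172) = 600769/32172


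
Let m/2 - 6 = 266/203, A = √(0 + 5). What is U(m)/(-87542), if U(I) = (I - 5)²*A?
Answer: -77841*√5/73622822 ≈ -0.0023642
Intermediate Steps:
A = √5 ≈ 2.2361
m = 424/29 (m = 12 + 2*(266/203) = 12 + 2*(266*(1/203)) = 12 + 2*(38/29) = 12 + 76/29 = 424/29 ≈ 14.621)
U(I) = √5*(-5 + I)² (U(I) = (I - 5)²*√5 = (-5 + I)²*√5 = √5*(-5 + I)²)
U(m)/(-87542) = (√5*(-5 + 424/29)²)/(-87542) = (√5*(279/29)²)*(-1/87542) = (√5*(77841/841))*(-1/87542) = (77841*√5/841)*(-1/87542) = -77841*√5/73622822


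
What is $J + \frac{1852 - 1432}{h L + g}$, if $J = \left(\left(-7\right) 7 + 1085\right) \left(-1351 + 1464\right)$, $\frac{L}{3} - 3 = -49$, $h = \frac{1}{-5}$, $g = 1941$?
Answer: $\frac{384100808}{3281} \approx 1.1707 \cdot 10^{5}$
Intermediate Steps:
$h = - \frac{1}{5} \approx -0.2$
$L = -138$ ($L = 9 + 3 \left(-49\right) = 9 - 147 = -138$)
$J = 117068$ ($J = \left(-49 + 1085\right) 113 = 1036 \cdot 113 = 117068$)
$J + \frac{1852 - 1432}{h L + g} = 117068 + \frac{1852 - 1432}{\left(- \frac{1}{5}\right) \left(-138\right) + 1941} = 117068 + \frac{420}{\frac{138}{5} + 1941} = 117068 + \frac{420}{\frac{9843}{5}} = 117068 + 420 \cdot \frac{5}{9843} = 117068 + \frac{700}{3281} = \frac{384100808}{3281}$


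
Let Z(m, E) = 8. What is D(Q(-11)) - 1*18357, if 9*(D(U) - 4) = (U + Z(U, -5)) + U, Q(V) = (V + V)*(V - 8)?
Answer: -164333/9 ≈ -18259.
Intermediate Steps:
Q(V) = 2*V*(-8 + V) (Q(V) = (2*V)*(-8 + V) = 2*V*(-8 + V))
D(U) = 44/9 + 2*U/9 (D(U) = 4 + ((U + 8) + U)/9 = 4 + ((8 + U) + U)/9 = 4 + (8 + 2*U)/9 = 4 + (8/9 + 2*U/9) = 44/9 + 2*U/9)
D(Q(-11)) - 1*18357 = (44/9 + 2*(2*(-11)*(-8 - 11))/9) - 1*18357 = (44/9 + 2*(2*(-11)*(-19))/9) - 18357 = (44/9 + (2/9)*418) - 18357 = (44/9 + 836/9) - 18357 = 880/9 - 18357 = -164333/9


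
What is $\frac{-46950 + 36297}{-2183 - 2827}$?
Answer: $\frac{3551}{1670} \approx 2.1263$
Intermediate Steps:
$\frac{-46950 + 36297}{-2183 - 2827} = - \frac{10653}{-5010} = \left(-10653\right) \left(- \frac{1}{5010}\right) = \frac{3551}{1670}$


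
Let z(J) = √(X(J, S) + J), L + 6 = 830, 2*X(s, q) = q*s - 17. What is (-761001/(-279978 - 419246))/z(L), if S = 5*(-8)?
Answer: -253667*I*√2/41254216 ≈ -0.0086958*I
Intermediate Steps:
S = -40
X(s, q) = -17/2 + q*s/2 (X(s, q) = (q*s - 17)/2 = (-17 + q*s)/2 = -17/2 + q*s/2)
L = 824 (L = -6 + 830 = 824)
z(J) = √(-17/2 - 19*J) (z(J) = √((-17/2 + (½)*(-40)*J) + J) = √((-17/2 - 20*J) + J) = √(-17/2 - 19*J))
(-761001/(-279978 - 419246))/z(L) = (-761001/(-279978 - 419246))/((√(-34 - 76*824)/2)) = (-761001/(-699224))/((√(-34 - 62624)/2)) = (-761001*(-1/699224))/((√(-62658)/2)) = 761001/(699224*(((177*I*√2)/2))) = 761001/(699224*((177*I*√2/2))) = 761001*(-I*√2/177)/699224 = -253667*I*√2/41254216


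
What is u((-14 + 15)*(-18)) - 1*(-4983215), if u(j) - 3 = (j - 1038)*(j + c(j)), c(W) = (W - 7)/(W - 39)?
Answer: 95033494/19 ≈ 5.0018e+6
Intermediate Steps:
c(W) = (-7 + W)/(-39 + W)
u(j) = 3 + (-1038 + j)*(j + (-7 + j)/(-39 + j)) (u(j) = 3 + (j - 1038)*(j + (-7 + j)/(-39 + j)) = 3 + (-1038 + j)*(j + (-7 + j)/(-39 + j)))
u((-14 + 15)*(-18)) - 1*(-4983215) = (7149 + ((-14 + 15)*(-18))**3 - 1076*324*(-14 + 15)**2 + 39440*((-14 + 15)*(-18)))/(-39 + (-14 + 15)*(-18)) - 1*(-4983215) = (7149 + (1*(-18))**3 - 1076*(1*(-18))**2 + 39440*(1*(-18)))/(-39 + 1*(-18)) + 4983215 = (7149 + (-18)**3 - 1076*(-18)**2 + 39440*(-18))/(-39 - 18) + 4983215 = (7149 - 5832 - 1076*324 - 709920)/(-57) + 4983215 = -(7149 - 5832 - 348624 - 709920)/57 + 4983215 = -1/57*(-1057227) + 4983215 = 352409/19 + 4983215 = 95033494/19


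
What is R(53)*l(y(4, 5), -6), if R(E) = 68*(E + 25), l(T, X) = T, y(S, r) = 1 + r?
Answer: 31824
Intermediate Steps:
R(E) = 1700 + 68*E (R(E) = 68*(25 + E) = 1700 + 68*E)
R(53)*l(y(4, 5), -6) = (1700 + 68*53)*(1 + 5) = (1700 + 3604)*6 = 5304*6 = 31824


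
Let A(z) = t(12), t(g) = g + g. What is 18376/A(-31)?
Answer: 2297/3 ≈ 765.67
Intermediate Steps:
t(g) = 2*g
A(z) = 24 (A(z) = 2*12 = 24)
18376/A(-31) = 18376/24 = 18376*(1/24) = 2297/3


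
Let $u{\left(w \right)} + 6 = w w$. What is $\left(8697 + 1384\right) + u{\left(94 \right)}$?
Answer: $18911$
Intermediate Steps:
$u{\left(w \right)} = -6 + w^{2}$ ($u{\left(w \right)} = -6 + w w = -6 + w^{2}$)
$\left(8697 + 1384\right) + u{\left(94 \right)} = \left(8697 + 1384\right) - \left(6 - 94^{2}\right) = 10081 + \left(-6 + 8836\right) = 10081 + 8830 = 18911$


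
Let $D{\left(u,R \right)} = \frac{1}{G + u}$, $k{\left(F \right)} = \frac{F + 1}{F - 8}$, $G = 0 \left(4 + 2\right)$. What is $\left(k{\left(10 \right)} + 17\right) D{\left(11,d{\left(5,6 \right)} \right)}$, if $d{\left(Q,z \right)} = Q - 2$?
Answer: $\frac{45}{22} \approx 2.0455$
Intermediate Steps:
$G = 0$ ($G = 0 \cdot 6 = 0$)
$k{\left(F \right)} = \frac{1 + F}{-8 + F}$
$d{\left(Q,z \right)} = -2 + Q$
$D{\left(u,R \right)} = \frac{1}{u}$ ($D{\left(u,R \right)} = \frac{1}{0 + u} = \frac{1}{u}$)
$\left(k{\left(10 \right)} + 17\right) D{\left(11,d{\left(5,6 \right)} \right)} = \frac{\frac{1 + 10}{-8 + 10} + 17}{11} = \left(\frac{1}{2} \cdot 11 + 17\right) \frac{1}{11} = \left(\frac{11}{2} + 17\right) \frac{1}{11} = \frac{45}{2} \cdot \frac{1}{11} = \frac{45}{22}$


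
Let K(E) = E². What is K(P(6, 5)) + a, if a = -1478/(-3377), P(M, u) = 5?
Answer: 85903/3377 ≈ 25.438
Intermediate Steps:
a = 1478/3377 (a = -1478*(-1/3377) = 1478/3377 ≈ 0.43767)
K(P(6, 5)) + a = 5² + 1478/3377 = 25 + 1478/3377 = 85903/3377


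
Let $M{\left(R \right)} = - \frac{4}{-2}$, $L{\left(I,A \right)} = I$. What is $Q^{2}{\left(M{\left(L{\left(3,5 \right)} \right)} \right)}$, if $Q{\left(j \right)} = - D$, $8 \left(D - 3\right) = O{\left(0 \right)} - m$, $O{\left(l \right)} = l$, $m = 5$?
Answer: $\frac{361}{64} \approx 5.6406$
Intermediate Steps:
$M{\left(R \right)} = 2$ ($M{\left(R \right)} = \left(-4\right) \left(- \frac{1}{2}\right) = 2$)
$D = \frac{19}{8}$ ($D = 3 + \frac{0 - 5}{8} = 3 + \frac{1}{8} \left(-5\right) = 3 - \frac{5}{8} = \frac{19}{8} \approx 2.375$)
$Q{\left(j \right)} = - \frac{19}{8}$ ($Q{\left(j \right)} = \left(-1\right) \frac{19}{8} = - \frac{19}{8}$)
$Q^{2}{\left(M{\left(L{\left(3,5 \right)} \right)} \right)} = \left(- \frac{19}{8}\right)^{2} = \frac{361}{64}$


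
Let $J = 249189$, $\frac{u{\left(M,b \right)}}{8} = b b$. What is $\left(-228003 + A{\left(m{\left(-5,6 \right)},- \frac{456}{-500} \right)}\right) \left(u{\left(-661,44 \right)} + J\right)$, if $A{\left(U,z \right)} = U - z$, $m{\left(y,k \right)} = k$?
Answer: $- \frac{7543225419303}{125} \approx -6.0346 \cdot 10^{10}$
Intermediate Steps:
$u{\left(M,b \right)} = 8 b^{2}$ ($u{\left(M,b \right)} = 8 b b = 8 b^{2}$)
$\left(-228003 + A{\left(m{\left(-5,6 \right)},- \frac{456}{-500} \right)}\right) \left(u{\left(-661,44 \right)} + J\right) = \left(-228003 + \left(6 - - \frac{456}{-500}\right)\right) \left(8 \cdot 44^{2} + 249189\right) = \left(-228003 + \left(6 - \left(-456\right) \left(- \frac{1}{500}\right)\right)\right) \left(8 \cdot 1936 + 249189\right) = \left(-228003 + \left(6 - \frac{114}{125}\right)\right) \left(15488 + 249189\right) = \left(-228003 + \left(6 - \frac{114}{125}\right)\right) 264677 = \left(-228003 + \frac{636}{125}\right) 264677 = \left(- \frac{28499739}{125}\right) 264677 = - \frac{7543225419303}{125}$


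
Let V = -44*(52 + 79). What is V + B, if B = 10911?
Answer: 5147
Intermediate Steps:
V = -5764 (V = -44*131 = -5764)
V + B = -5764 + 10911 = 5147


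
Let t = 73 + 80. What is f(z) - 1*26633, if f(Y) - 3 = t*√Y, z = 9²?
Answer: -25253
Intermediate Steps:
t = 153
z = 81
f(Y) = 3 + 153*√Y
f(z) - 1*26633 = (3 + 153*√81) - 1*26633 = (3 + 153*9) - 26633 = (3 + 1377) - 26633 = 1380 - 26633 = -25253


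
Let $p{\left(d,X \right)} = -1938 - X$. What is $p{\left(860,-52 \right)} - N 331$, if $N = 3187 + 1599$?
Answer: $-1586052$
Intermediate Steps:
$N = 4786$
$p{\left(860,-52 \right)} - N 331 = \left(-1938 - -52\right) - 4786 \cdot 331 = \left(-1938 + 52\right) - 1584166 = -1886 - 1584166 = -1586052$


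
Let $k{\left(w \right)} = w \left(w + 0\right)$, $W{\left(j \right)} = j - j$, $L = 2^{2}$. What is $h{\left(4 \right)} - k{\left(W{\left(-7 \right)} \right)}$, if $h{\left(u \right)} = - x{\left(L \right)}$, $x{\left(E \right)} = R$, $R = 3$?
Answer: $-3$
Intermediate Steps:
$L = 4$
$x{\left(E \right)} = 3$
$W{\left(j \right)} = 0$
$h{\left(u \right)} = -3$ ($h{\left(u \right)} = \left(-1\right) 3 = -3$)
$k{\left(w \right)} = w^{2}$ ($k{\left(w \right)} = w w = w^{2}$)
$h{\left(4 \right)} - k{\left(W{\left(-7 \right)} \right)} = -3 - 0^{2} = -3 - 0 = -3 + 0 = -3$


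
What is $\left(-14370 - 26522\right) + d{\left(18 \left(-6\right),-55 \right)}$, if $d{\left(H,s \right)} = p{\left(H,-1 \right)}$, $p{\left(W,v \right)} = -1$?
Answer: $-40893$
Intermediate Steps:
$d{\left(H,s \right)} = -1$
$\left(-14370 - 26522\right) + d{\left(18 \left(-6\right),-55 \right)} = \left(-14370 - 26522\right) - 1 = -40892 - 1 = -40893$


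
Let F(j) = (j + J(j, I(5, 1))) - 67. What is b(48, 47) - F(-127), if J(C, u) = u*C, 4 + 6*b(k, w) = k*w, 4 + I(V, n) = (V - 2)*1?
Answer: 1327/3 ≈ 442.33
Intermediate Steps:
I(V, n) = -6 + V (I(V, n) = -4 + (V - 2)*1 = -4 + (-2 + V)*1 = -4 + (-2 + V) = -6 + V)
b(k, w) = -2/3 + k*w/6 (b(k, w) = -2/3 + (k*w)/6 = -2/3 + k*w/6)
J(C, u) = C*u
F(j) = -67 (F(j) = (j + j*(-6 + 5)) - 67 = (j + j*(-1)) - 67 = (j - j) - 67 = 0 - 67 = -67)
b(48, 47) - F(-127) = (-2/3 + (1/6)*48*47) - 1*(-67) = (-2/3 + 376) + 67 = 1126/3 + 67 = 1327/3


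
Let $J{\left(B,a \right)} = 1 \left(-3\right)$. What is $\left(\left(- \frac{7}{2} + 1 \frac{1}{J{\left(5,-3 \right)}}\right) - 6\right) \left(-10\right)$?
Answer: $\frac{295}{3} \approx 98.333$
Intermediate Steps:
$J{\left(B,a \right)} = -3$
$\left(\left(- \frac{7}{2} + 1 \frac{1}{J{\left(5,-3 \right)}}\right) - 6\right) \left(-10\right) = \left(\left(- \frac{7}{2} + 1 \frac{1}{-3}\right) - 6\right) \left(-10\right) = \left(\left(\left(-7\right) \frac{1}{2} + 1 \left(- \frac{1}{3}\right)\right) - 6\right) \left(-10\right) = \left(\left(- \frac{7}{2} - \frac{1}{3}\right) - 6\right) \left(-10\right) = \left(- \frac{23}{6} - 6\right) \left(-10\right) = \left(- \frac{59}{6}\right) \left(-10\right) = \frac{295}{3}$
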